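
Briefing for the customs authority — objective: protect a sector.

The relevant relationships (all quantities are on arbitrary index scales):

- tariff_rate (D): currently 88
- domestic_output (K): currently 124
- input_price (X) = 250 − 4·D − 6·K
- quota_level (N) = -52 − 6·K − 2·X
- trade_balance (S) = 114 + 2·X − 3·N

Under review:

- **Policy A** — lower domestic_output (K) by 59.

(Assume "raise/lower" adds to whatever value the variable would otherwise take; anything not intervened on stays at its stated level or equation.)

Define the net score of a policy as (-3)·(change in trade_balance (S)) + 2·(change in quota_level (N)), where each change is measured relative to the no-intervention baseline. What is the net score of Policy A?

-6018

Baseline:
  D = 88
  K = 124
  X = 250 − 4·88 − 6·124 = -846
  N = -52 − 6·124 − 2·(-846) = 896
  S = 114 + 2·(-846) − 3·896 = -4266
Policy A (K − 59):
  D = 88
  K = 124 − 59 = 65
  X = 250 − 4·88 − 6·65 = -492
  N = -52 − 6·65 − 2·(-492) = 542
  S = 114 + 2·(-492) − 3·542 = -2496
ΔS = -2496 − (-4266) = 1770; ΔN = 542 − 896 = -354
Score = (-3)·1770 + 2·(-354) = -6018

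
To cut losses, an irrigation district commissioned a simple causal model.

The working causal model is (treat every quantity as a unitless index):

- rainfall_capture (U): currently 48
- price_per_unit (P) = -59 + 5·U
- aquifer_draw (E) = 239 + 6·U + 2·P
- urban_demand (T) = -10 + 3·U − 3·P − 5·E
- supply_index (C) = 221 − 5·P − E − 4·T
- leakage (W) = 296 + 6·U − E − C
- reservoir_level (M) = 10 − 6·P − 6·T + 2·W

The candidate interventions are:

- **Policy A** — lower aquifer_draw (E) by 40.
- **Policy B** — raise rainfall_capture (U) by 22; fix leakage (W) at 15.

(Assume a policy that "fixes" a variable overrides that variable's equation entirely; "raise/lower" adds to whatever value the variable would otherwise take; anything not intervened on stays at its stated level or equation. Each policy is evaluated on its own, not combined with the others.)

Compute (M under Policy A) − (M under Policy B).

-47410

Policy A (E − 40):
  U = 48
  P = -59 + 5·48 = 181
  E = 239 + 6·48 + 2·181 (−40 from intervention) = 849
  T = -10 + 3·48 − 3·181 − 5·849 = -4654
  C = 221 − 5·181 − 849 − 4·(-4654) = 17083
  W = 296 + 6·48 − 849 − 17083 = -17348
  M = 10 − 6·181 − 6·(-4654) + 2·(-17348) = -7848
Policy B (U + 22, W := 15):
  U = 48 + 22 = 70
  P = -59 + 5·70 = 291
  E = 239 + 6·70 + 2·291 = 1241
  T = -10 + 3·70 − 3·291 − 5·1241 = -6878
  C = 221 − 5·291 − 1241 − 4·(-6878) = 25037
  W = 15
  M = 10 − 6·291 − 6·(-6878) + 2·15 = 39562
M: -7848 − 39562 = -47410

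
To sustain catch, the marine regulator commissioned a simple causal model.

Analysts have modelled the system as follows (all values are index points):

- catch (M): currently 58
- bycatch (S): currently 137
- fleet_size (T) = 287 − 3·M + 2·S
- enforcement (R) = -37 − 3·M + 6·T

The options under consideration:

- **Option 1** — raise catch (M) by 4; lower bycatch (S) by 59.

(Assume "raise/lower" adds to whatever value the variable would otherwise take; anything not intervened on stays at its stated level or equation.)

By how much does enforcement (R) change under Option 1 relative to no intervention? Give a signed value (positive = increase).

Baseline:
  M = 58
  S = 137
  T = 287 − 3·58 + 2·137 = 387
  R = -37 − 3·58 + 6·387 = 2111
Option 1 (M + 4, S − 59):
  M = 58 + 4 = 62
  S = 137 − 59 = 78
  T = 287 − 3·62 + 2·78 = 257
  R = -37 − 3·62 + 6·257 = 1319
Change in R: 1319 − 2111 = -792

-792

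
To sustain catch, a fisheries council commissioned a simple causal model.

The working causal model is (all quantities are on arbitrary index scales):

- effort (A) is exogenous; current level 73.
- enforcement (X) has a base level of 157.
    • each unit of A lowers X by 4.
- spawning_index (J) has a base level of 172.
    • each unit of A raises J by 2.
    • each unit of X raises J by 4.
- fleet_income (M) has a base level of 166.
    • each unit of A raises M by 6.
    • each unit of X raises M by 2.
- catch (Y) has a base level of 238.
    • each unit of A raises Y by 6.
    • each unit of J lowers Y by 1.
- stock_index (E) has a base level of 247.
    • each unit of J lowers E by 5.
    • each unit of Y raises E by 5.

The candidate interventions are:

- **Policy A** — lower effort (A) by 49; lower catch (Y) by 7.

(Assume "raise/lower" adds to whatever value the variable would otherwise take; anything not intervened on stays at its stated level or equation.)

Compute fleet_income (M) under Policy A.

432

Policy A (A − 49, Y − 7):
  A = 73 − 49 = 24
  X = 157 − 4·24 = 61
  M = 166 + 6·24 + 2·61 = 432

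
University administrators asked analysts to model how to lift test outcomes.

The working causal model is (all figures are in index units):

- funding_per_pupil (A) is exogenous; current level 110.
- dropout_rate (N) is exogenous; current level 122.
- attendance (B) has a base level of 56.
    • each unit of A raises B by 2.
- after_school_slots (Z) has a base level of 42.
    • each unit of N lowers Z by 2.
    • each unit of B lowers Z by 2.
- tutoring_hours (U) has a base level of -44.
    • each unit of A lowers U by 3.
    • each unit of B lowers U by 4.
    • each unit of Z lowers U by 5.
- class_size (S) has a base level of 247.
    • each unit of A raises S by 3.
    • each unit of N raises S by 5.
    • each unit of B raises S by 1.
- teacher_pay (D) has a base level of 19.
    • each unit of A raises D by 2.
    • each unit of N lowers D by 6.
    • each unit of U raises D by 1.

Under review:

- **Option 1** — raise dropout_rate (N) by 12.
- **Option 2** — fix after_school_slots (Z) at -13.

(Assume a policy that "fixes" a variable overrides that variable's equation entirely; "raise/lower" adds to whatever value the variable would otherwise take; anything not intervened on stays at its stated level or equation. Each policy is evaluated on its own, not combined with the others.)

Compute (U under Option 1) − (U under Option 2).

Option 1 (N + 12):
  A = 110
  N = 122 + 12 = 134
  B = 56 + 2·110 = 276
  Z = 42 − 2·134 − 2·276 = -778
  U = -44 − 3·110 − 4·276 − 5·(-778) = 2412
Option 2 (Z := -13):
  A = 110
  N = 122
  B = 56 + 2·110 = 276
  Z = -13
  U = -44 − 3·110 − 4·276 − 5·(-13) = -1413
U: 2412 − (-1413) = 3825

3825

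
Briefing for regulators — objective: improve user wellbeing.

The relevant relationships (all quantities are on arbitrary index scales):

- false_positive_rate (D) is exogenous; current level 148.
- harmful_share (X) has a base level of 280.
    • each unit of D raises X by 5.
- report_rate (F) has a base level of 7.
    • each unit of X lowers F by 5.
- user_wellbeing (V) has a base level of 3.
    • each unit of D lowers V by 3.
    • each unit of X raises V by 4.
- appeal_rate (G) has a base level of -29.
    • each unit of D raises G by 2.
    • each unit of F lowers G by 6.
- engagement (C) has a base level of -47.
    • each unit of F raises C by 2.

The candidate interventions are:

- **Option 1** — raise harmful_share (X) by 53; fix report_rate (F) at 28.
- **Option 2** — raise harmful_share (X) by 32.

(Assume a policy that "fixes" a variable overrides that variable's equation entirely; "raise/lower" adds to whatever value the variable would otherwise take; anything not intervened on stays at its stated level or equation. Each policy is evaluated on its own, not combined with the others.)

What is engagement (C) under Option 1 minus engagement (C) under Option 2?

10562

Option 1 (X + 53, F := 28):
  D = 148
  X = 280 + 5·148 (+53 from intervention) = 1073
  F = 28
  C = -47 + 2·28 = 9
Option 2 (X + 32):
  D = 148
  X = 280 + 5·148 (+32 from intervention) = 1052
  F = 7 − 5·1052 = -5253
  C = -47 + 2·(-5253) = -10553
C: 9 − (-10553) = 10562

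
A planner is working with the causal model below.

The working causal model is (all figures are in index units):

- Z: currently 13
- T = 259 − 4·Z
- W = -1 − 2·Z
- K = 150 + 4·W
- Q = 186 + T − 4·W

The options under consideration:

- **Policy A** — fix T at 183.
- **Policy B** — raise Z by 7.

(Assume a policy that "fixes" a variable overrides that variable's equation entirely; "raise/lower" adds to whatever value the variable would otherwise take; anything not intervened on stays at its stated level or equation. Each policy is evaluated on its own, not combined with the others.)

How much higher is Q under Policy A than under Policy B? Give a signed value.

Policy A (T := 183):
  Z = 13
  T = 183
  W = -1 − 2·13 = -27
  Q = 186 + 183 − 4·(-27) = 477
Policy B (Z + 7):
  Z = 13 + 7 = 20
  T = 259 − 4·20 = 179
  W = -1 − 2·20 = -41
  Q = 186 + 179 − 4·(-41) = 529
Q: 477 − 529 = -52

-52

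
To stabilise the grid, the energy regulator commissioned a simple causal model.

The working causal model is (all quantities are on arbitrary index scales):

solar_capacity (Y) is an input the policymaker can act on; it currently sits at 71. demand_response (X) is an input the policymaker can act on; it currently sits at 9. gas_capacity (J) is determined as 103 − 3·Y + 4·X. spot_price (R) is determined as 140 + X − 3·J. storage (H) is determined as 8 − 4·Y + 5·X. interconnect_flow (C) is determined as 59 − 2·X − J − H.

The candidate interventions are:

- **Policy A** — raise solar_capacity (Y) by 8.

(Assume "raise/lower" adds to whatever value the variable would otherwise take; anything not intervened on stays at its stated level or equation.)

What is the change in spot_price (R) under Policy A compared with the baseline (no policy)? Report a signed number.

Baseline:
  Y = 71
  X = 9
  J = 103 − 3·71 + 4·9 = -74
  R = 140 + 9 − 3·(-74) = 371
Policy A (Y + 8):
  Y = 71 + 8 = 79
  X = 9
  J = 103 − 3·79 + 4·9 = -98
  R = 140 + 9 − 3·(-98) = 443
Change in R: 443 − 371 = 72

72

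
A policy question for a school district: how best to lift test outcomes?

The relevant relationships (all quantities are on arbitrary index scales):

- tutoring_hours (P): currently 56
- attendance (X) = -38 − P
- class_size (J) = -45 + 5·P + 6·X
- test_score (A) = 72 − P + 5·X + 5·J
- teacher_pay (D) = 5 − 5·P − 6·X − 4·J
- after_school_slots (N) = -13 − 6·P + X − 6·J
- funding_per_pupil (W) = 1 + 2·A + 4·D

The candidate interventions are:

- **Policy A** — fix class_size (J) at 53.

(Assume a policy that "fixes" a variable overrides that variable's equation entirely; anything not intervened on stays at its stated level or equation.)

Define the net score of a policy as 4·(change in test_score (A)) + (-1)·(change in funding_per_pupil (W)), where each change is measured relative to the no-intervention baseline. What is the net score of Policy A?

Baseline:
  P = 56
  X = -38 − 56 = -94
  J = -45 + 5·56 + 6·(-94) = -329
  A = 72 − 56 + 5·(-94) + 5·(-329) = -2099
  D = 5 − 5·56 − 6·(-94) − 4·(-329) = 1605
  W = 1 + 2·(-2099) + 4·1605 = 2223
Policy A (J := 53):
  P = 56
  X = -38 − 56 = -94
  J = 53
  A = 72 − 56 + 5·(-94) + 5·53 = -189
  D = 5 − 5·56 − 6·(-94) − 4·53 = 77
  W = 1 + 2·(-189) + 4·77 = -69
ΔA = -189 − (-2099) = 1910; ΔW = -69 − 2223 = -2292
Score = 4·1910 + (-1)·(-2292) = 9932

9932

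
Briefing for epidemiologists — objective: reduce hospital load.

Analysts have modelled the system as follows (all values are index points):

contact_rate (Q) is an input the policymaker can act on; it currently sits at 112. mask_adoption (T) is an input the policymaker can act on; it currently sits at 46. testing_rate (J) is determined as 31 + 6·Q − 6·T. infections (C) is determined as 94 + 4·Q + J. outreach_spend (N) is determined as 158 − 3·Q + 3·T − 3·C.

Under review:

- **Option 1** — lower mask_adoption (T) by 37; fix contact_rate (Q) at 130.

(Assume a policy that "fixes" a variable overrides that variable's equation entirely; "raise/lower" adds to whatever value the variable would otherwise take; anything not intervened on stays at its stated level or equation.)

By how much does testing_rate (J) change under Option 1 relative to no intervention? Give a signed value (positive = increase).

Baseline:
  Q = 112
  T = 46
  J = 31 + 6·112 − 6·46 = 427
Option 1 (T − 37, Q := 130):
  Q = 130
  T = 46 − 37 = 9
  J = 31 + 6·130 − 6·9 = 757
Change in J: 757 − 427 = 330

330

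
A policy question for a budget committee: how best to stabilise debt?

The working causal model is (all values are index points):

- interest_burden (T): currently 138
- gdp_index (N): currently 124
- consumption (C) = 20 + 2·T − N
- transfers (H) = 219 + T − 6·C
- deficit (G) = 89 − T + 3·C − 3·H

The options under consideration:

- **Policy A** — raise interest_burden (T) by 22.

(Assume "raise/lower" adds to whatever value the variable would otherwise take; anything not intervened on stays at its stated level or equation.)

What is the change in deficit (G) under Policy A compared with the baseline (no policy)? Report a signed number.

Baseline:
  T = 138
  N = 124
  C = 20 + 2·138 − 124 = 172
  H = 219 + 138 − 6·172 = -675
  G = 89 − 138 + 3·172 − 3·(-675) = 2492
Policy A (T + 22):
  T = 138 + 22 = 160
  N = 124
  C = 20 + 2·160 − 124 = 216
  H = 219 + 160 − 6·216 = -917
  G = 89 − 160 + 3·216 − 3·(-917) = 3328
Change in G: 3328 − 2492 = 836

836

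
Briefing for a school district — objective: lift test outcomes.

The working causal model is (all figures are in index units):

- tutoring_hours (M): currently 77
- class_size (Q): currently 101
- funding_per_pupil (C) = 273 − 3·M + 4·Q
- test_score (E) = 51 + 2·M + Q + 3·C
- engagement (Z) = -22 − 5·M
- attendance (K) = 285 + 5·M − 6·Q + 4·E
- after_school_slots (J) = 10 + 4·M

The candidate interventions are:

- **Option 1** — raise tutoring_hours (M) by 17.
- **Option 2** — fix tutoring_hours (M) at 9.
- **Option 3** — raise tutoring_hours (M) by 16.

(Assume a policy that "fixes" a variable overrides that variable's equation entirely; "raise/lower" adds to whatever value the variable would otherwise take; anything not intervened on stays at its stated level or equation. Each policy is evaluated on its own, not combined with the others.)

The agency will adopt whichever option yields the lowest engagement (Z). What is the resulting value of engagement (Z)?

-492

Option 1 (M + 17):
  M = 77 + 17 = 94
  Z = -22 − 5·94 = -492
Option 2 (M := 9):
  M = 9
  Z = -22 − 5·9 = -67
Option 3 (M + 16):
  M = 77 + 16 = 93
  Z = -22 − 5·93 = -487
Comparing — Option 1: Z=-492, Option 2: Z=-67, Option 3: Z=-487. Lowest is -492 (Option 1).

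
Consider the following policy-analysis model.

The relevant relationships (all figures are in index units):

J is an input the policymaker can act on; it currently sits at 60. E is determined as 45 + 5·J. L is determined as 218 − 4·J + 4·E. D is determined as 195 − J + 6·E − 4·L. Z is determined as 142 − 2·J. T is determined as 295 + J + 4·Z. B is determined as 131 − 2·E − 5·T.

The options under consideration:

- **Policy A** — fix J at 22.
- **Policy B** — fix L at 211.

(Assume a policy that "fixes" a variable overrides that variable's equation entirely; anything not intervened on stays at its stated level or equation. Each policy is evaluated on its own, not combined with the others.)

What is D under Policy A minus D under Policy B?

-3258

Policy A (J := 22):
  J = 22
  E = 45 + 5·22 = 155
  L = 218 − 4·22 + 4·155 = 750
  D = 195 − 22 + 6·155 − 4·750 = -1897
Policy B (L := 211):
  J = 60
  E = 45 + 5·60 = 345
  L = 211
  D = 195 − 60 + 6·345 − 4·211 = 1361
D: -1897 − 1361 = -3258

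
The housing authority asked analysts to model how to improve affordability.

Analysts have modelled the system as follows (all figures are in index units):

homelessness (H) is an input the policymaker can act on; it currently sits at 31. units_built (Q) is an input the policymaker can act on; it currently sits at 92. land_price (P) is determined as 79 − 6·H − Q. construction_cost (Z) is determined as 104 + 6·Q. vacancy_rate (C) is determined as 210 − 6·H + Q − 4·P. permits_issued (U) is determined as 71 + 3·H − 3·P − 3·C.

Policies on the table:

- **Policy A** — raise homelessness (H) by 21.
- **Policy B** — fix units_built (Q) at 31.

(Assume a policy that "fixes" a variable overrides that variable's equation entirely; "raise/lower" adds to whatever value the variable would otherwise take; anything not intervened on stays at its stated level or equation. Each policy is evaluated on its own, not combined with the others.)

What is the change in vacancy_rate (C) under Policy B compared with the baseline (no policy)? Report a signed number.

-305

Baseline:
  H = 31
  Q = 92
  P = 79 − 6·31 − 92 = -199
  C = 210 − 6·31 + 92 − 4·(-199) = 912
Policy B (Q := 31):
  H = 31
  Q = 31
  P = 79 − 6·31 − 31 = -138
  C = 210 − 6·31 + 31 − 4·(-138) = 607
Change in C: 607 − 912 = -305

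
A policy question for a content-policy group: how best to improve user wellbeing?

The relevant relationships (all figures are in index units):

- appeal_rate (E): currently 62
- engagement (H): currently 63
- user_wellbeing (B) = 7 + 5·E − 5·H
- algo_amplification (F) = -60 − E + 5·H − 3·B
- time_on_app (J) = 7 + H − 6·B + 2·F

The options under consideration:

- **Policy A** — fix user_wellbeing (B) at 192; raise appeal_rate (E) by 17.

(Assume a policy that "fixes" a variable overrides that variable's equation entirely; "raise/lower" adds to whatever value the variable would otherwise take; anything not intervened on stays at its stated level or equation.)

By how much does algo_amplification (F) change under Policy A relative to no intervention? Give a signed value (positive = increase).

Baseline:
  E = 62
  H = 63
  B = 7 + 5·62 − 5·63 = 2
  F = -60 − 62 + 5·63 − 3·2 = 187
Policy A (B := 192, E + 17):
  E = 62 + 17 = 79
  H = 63
  B = 192
  F = -60 − 79 + 5·63 − 3·192 = -400
Change in F: -400 − 187 = -587

-587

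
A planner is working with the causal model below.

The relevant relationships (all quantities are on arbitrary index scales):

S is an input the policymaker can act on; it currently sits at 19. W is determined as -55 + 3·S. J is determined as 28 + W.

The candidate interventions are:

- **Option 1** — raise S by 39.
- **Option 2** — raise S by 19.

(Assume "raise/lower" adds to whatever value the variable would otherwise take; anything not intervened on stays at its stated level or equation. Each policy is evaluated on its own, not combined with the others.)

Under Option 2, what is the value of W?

59

Option 2 (S + 19):
  S = 19 + 19 = 38
  W = -55 + 3·38 = 59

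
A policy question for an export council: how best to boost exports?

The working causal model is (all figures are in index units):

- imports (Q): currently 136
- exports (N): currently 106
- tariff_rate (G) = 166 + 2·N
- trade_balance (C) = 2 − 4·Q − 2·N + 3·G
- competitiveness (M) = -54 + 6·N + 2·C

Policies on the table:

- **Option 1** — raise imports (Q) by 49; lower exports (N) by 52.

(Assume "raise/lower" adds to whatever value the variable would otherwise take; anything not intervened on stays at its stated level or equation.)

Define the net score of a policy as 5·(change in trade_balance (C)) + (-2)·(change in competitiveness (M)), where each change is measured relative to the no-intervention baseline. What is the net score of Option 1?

Baseline:
  Q = 136
  N = 106
  G = 166 + 2·106 = 378
  C = 2 − 4·136 − 2·106 + 3·378 = 380
  M = -54 + 6·106 + 2·380 = 1342
Option 1 (Q + 49, N − 52):
  Q = 136 + 49 = 185
  N = 106 − 52 = 54
  G = 166 + 2·54 = 274
  C = 2 − 4·185 − 2·54 + 3·274 = -24
  M = -54 + 6·54 + 2·(-24) = 222
ΔC = -24 − 380 = -404; ΔM = 222 − 1342 = -1120
Score = 5·(-404) + (-2)·(-1120) = 220

220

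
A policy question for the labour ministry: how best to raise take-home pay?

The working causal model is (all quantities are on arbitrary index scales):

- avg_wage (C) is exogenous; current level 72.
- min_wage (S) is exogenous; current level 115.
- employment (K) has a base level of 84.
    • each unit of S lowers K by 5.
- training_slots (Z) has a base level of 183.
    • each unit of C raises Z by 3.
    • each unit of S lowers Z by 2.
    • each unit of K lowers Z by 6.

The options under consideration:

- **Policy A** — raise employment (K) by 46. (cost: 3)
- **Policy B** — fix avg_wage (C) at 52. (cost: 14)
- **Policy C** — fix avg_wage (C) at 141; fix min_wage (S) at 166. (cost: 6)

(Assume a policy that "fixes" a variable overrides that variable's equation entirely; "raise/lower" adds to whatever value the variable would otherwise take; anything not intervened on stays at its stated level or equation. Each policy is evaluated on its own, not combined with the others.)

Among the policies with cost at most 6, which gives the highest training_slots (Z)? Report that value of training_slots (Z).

Policy A (K + 46):
  C = 72
  S = 115
  K = 84 − 5·115 (+46 from intervention) = -445
  Z = 183 + 3·72 − 2·115 − 6·(-445) = 2839
Policy C (C := 141, S := 166):
  C = 141
  S = 166
  K = 84 − 5·166 = -746
  Z = 183 + 3·141 − 2·166 − 6·(-746) = 4750
Comparing — Policy A: Z=2839, Policy C: Z=4750. Highest is 4750 (Policy C).

4750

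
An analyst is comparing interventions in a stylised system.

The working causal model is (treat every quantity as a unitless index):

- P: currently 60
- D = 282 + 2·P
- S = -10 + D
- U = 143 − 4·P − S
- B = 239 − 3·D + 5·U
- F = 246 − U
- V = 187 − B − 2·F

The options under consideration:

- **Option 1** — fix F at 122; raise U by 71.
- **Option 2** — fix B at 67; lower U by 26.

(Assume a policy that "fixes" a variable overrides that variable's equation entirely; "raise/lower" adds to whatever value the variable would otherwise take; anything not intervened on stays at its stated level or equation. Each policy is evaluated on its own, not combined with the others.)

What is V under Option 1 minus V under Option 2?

4402

Option 1 (F := 122, U + 71):
  P = 60
  D = 282 + 2·60 = 402
  S = -10 + 402 = 392
  U = 143 − 4·60 − 392 (+71 from intervention) = -418
  B = 239 − 3·402 + 5·(-418) = -3057
  F = 122
  V = 187 − (-3057) − 2·122 = 3000
Option 2 (B := 67, U − 26):
  P = 60
  D = 282 + 2·60 = 402
  S = -10 + 402 = 392
  U = 143 − 4·60 − 392 (−26 from intervention) = -515
  B = 67
  F = 246 − (-515) = 761
  V = 187 − 67 − 2·761 = -1402
V: 3000 − (-1402) = 4402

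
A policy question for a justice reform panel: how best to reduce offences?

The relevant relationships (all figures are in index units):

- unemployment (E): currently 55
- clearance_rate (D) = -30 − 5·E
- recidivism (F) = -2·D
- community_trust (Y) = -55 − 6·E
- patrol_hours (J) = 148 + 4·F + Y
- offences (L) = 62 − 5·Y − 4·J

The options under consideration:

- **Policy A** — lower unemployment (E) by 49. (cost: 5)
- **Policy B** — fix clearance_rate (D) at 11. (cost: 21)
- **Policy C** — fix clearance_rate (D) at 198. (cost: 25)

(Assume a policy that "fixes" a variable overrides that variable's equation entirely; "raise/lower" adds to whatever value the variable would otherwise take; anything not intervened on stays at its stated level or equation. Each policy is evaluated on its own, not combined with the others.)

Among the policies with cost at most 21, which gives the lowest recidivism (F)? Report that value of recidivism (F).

Policy A (E − 49):
  E = 55 − 49 = 6
  D = -30 − 5·6 = -60
  F = 0 − 2·(-60) = 120
Policy B (D := 11):
  E = 55
  D = 11
  F = 0 − 2·11 = -22
Comparing — Policy A: F=120, Policy B: F=-22. Lowest is -22 (Policy B).

-22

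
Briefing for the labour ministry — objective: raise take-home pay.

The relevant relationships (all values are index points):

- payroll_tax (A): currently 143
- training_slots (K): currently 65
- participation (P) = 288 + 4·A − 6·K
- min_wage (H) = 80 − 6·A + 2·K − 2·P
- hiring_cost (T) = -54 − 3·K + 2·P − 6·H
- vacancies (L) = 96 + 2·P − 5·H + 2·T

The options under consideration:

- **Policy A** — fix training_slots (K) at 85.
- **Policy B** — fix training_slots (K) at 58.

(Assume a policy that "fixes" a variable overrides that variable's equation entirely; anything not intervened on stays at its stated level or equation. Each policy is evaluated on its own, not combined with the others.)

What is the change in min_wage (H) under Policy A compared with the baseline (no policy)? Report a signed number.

Baseline:
  A = 143
  K = 65
  P = 288 + 4·143 − 6·65 = 470
  H = 80 − 6·143 + 2·65 − 2·470 = -1588
Policy A (K := 85):
  A = 143
  K = 85
  P = 288 + 4·143 − 6·85 = 350
  H = 80 − 6·143 + 2·85 − 2·350 = -1308
Change in H: -1308 − (-1588) = 280

280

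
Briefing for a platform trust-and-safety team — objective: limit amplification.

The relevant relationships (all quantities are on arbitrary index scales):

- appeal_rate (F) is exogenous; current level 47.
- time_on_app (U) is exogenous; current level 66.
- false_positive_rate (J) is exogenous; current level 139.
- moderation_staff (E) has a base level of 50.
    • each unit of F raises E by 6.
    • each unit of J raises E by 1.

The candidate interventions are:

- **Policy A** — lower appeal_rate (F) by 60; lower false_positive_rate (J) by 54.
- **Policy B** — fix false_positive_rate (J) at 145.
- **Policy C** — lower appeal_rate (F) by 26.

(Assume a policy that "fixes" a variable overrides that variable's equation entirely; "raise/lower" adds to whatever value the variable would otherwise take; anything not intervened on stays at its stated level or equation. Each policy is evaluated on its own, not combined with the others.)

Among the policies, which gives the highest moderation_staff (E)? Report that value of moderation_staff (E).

Policy A (F − 60, J − 54):
  F = 47 − 60 = -13
  J = 139 − 54 = 85
  E = 50 + 6·(-13) + 85 = 57
Policy B (J := 145):
  F = 47
  J = 145
  E = 50 + 6·47 + 145 = 477
Policy C (F − 26):
  F = 47 − 26 = 21
  J = 139
  E = 50 + 6·21 + 139 = 315
Comparing — Policy A: E=57, Policy B: E=477, Policy C: E=315. Highest is 477 (Policy B).

477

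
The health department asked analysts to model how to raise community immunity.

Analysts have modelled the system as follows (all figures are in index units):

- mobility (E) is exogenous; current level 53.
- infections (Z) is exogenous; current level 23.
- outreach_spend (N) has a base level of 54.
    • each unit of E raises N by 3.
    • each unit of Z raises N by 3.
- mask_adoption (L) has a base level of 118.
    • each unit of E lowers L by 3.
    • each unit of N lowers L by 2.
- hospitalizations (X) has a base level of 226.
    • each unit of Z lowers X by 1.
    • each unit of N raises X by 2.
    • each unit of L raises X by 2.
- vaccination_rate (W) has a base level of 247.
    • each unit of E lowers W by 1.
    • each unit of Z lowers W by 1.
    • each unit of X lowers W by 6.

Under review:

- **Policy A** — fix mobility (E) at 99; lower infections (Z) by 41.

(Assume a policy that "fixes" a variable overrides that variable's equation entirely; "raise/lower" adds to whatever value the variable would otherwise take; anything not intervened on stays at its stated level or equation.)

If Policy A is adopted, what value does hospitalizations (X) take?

-708

Policy A (E := 99, Z − 41):
  E = 99
  Z = 23 − 41 = -18
  N = 54 + 3·99 + 3·(-18) = 297
  L = 118 − 3·99 − 2·297 = -773
  X = 226 − (-18) + 2·297 + 2·(-773) = -708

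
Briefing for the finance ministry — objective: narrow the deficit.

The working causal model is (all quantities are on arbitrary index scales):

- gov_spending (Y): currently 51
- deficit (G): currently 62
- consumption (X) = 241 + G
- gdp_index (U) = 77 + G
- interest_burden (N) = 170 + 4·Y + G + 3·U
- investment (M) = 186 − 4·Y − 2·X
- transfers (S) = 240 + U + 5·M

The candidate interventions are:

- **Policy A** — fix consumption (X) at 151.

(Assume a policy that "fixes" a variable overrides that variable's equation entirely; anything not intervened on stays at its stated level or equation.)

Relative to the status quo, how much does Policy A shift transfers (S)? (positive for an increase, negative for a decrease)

Baseline:
  Y = 51
  G = 62
  X = 241 + 62 = 303
  U = 77 + 62 = 139
  M = 186 − 4·51 − 2·303 = -624
  S = 240 + 139 + 5·(-624) = -2741
Policy A (X := 151):
  Y = 51
  G = 62
  X = 151
  U = 77 + 62 = 139
  M = 186 − 4·51 − 2·151 = -320
  S = 240 + 139 + 5·(-320) = -1221
Change in S: -1221 − (-2741) = 1520

1520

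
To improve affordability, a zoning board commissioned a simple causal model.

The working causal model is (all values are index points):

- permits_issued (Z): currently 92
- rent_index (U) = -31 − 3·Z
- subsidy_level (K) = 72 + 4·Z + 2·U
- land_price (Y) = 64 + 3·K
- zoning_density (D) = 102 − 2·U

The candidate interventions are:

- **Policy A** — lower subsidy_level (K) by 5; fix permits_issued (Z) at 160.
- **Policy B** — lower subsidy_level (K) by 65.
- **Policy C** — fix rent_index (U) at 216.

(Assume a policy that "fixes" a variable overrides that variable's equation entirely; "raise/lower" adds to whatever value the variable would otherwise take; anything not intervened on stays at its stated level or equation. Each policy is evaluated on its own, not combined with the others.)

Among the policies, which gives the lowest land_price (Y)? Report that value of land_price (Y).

-881

Policy A (K − 5, Z := 160):
  Z = 160
  U = -31 − 3·160 = -511
  K = 72 + 4·160 + 2·(-511) (−5 from intervention) = -315
  Y = 64 + 3·(-315) = -881
Policy B (K − 65):
  Z = 92
  U = -31 − 3·92 = -307
  K = 72 + 4·92 + 2·(-307) (−65 from intervention) = -239
  Y = 64 + 3·(-239) = -653
Policy C (U := 216):
  Z = 92
  U = 216
  K = 72 + 4·92 + 2·216 = 872
  Y = 64 + 3·872 = 2680
Comparing — Policy A: Y=-881, Policy B: Y=-653, Policy C: Y=2680. Lowest is -881 (Policy A).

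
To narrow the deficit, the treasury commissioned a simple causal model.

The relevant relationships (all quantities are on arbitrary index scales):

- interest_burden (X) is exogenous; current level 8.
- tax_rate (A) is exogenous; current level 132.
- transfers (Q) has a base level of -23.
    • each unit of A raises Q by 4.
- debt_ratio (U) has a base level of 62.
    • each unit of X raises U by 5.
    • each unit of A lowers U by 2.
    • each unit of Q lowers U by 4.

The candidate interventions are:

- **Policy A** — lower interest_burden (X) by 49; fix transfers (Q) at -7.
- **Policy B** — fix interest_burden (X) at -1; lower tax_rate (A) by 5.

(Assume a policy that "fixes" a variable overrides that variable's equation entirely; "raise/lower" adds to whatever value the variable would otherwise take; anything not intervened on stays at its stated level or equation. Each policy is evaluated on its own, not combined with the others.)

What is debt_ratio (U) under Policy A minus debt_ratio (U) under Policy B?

1758

Policy A (X − 49, Q := -7):
  X = 8 − 49 = -41
  A = 132
  Q = -7
  U = 62 + 5·(-41) − 2·132 − 4·(-7) = -379
Policy B (X := -1, A − 5):
  X = -1
  A = 132 − 5 = 127
  Q = -23 + 4·127 = 485
  U = 62 + 5·(-1) − 2·127 − 4·485 = -2137
U: -379 − (-2137) = 1758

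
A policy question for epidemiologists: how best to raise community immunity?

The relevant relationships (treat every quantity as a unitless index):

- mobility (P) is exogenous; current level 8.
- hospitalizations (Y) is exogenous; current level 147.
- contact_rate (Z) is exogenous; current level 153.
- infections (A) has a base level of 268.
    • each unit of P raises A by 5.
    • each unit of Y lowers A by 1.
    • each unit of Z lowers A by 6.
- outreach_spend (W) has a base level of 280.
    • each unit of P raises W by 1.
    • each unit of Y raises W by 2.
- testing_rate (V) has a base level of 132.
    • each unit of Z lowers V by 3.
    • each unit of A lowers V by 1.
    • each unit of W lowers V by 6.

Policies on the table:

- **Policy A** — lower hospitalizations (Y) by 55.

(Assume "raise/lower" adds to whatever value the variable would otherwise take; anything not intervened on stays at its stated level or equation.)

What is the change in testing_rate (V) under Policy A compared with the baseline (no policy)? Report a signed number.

Baseline:
  P = 8
  Y = 147
  Z = 153
  A = 268 + 5·8 − 147 − 6·153 = -757
  W = 280 + 8 + 2·147 = 582
  V = 132 − 3·153 − (-757) − 6·582 = -3062
Policy A (Y − 55):
  P = 8
  Y = 147 − 55 = 92
  Z = 153
  A = 268 + 5·8 − 92 − 6·153 = -702
  W = 280 + 8 + 2·92 = 472
  V = 132 − 3·153 − (-702) − 6·472 = -2457
Change in V: -2457 − (-3062) = 605

605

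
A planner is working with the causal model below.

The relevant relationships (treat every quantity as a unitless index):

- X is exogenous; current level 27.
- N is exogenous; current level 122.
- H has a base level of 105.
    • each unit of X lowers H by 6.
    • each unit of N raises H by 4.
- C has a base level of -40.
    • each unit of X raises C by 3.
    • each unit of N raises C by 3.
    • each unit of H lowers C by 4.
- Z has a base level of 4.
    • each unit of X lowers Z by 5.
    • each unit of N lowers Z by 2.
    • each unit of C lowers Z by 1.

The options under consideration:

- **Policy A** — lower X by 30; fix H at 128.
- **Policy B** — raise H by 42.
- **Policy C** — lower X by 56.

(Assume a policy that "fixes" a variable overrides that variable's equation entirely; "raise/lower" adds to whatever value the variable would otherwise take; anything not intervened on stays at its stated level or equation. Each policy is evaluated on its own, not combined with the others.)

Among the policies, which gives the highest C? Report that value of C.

Policy A (X − 30, H := 128):
  X = 27 − 30 = -3
  N = 122
  H = 128
  C = -40 + 3·(-3) + 3·122 − 4·128 = -195
Policy B (H + 42):
  X = 27
  N = 122
  H = 105 − 6·27 + 4·122 (+42 from intervention) = 473
  C = -40 + 3·27 + 3·122 − 4·473 = -1485
Policy C (X − 56):
  X = 27 − 56 = -29
  N = 122
  H = 105 − 6·(-29) + 4·122 = 767
  C = -40 + 3·(-29) + 3·122 − 4·767 = -2829
Comparing — Policy A: C=-195, Policy B: C=-1485, Policy C: C=-2829. Highest is -195 (Policy A).

-195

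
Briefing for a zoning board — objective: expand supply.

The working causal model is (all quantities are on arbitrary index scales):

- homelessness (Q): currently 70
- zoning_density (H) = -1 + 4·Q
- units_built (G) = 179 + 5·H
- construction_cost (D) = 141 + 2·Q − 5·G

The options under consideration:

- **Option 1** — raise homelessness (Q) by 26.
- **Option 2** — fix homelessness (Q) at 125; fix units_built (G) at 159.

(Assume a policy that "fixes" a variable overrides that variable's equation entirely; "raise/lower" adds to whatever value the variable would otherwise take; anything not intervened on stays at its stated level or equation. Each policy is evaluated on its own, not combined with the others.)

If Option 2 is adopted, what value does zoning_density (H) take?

Option 2 (Q := 125, G := 159):
  Q = 125
  H = -1 + 4·125 = 499

499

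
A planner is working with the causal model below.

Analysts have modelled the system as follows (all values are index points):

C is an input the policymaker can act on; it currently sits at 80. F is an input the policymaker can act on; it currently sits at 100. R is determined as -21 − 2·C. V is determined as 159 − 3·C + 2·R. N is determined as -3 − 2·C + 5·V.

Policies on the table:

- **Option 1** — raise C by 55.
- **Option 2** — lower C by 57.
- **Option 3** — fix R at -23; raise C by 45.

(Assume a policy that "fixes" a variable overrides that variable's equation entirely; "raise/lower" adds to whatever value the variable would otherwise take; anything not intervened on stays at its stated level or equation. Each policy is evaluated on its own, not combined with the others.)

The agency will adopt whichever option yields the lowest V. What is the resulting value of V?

Option 1 (C + 55):
  C = 80 + 55 = 135
  R = -21 − 2·135 = -291
  V = 159 − 3·135 + 2·(-291) = -828
Option 2 (C − 57):
  C = 80 − 57 = 23
  R = -21 − 2·23 = -67
  V = 159 − 3·23 + 2·(-67) = -44
Option 3 (R := -23, C + 45):
  C = 80 + 45 = 125
  R = -23
  V = 159 − 3·125 + 2·(-23) = -262
Comparing — Option 1: V=-828, Option 2: V=-44, Option 3: V=-262. Lowest is -828 (Option 1).

-828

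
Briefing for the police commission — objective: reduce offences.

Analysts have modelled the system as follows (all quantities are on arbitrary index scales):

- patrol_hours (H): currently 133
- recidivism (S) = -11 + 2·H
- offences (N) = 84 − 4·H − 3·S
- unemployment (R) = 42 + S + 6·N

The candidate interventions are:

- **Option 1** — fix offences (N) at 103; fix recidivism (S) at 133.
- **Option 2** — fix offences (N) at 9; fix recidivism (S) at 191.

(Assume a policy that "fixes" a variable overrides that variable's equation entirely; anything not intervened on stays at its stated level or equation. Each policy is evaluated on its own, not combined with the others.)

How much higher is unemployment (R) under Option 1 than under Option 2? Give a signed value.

Option 1 (N := 103, S := 133):
  H = 133
  S = 133
  N = 103
  R = 42 + 133 + 6·103 = 793
Option 2 (N := 9, S := 191):
  H = 133
  S = 191
  N = 9
  R = 42 + 191 + 6·9 = 287
R: 793 − 287 = 506

506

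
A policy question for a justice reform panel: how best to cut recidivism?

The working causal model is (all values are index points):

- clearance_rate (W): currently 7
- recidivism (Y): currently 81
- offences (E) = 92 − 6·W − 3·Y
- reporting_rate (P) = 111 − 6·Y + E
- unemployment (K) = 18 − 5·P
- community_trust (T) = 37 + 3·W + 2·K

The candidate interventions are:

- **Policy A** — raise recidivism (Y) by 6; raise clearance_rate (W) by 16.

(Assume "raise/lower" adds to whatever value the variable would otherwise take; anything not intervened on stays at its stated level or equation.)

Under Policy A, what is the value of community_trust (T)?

Policy A (Y + 6, W + 16):
  W = 7 + 16 = 23
  Y = 81 + 6 = 87
  E = 92 − 6·23 − 3·87 = -307
  P = 111 − 6·87 + (-307) = -718
  K = 18 − 5·(-718) = 3608
  T = 37 + 3·23 + 2·3608 = 7322

7322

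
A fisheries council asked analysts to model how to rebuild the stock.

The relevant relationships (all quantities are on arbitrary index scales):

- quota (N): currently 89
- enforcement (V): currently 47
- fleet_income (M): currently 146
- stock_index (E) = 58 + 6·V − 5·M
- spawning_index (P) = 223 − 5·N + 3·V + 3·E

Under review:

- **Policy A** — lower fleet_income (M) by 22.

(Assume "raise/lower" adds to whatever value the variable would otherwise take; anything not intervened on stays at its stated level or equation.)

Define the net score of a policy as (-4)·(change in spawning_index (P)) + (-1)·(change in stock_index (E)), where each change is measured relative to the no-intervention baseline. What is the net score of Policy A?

-1430

Baseline:
  N = 89
  V = 47
  M = 146
  E = 58 + 6·47 − 5·146 = -390
  P = 223 − 5·89 + 3·47 + 3·(-390) = -1251
Policy A (M − 22):
  N = 89
  V = 47
  M = 146 − 22 = 124
  E = 58 + 6·47 − 5·124 = -280
  P = 223 − 5·89 + 3·47 + 3·(-280) = -921
ΔP = -921 − (-1251) = 330; ΔE = -280 − (-390) = 110
Score = (-4)·330 + (-1)·110 = -1430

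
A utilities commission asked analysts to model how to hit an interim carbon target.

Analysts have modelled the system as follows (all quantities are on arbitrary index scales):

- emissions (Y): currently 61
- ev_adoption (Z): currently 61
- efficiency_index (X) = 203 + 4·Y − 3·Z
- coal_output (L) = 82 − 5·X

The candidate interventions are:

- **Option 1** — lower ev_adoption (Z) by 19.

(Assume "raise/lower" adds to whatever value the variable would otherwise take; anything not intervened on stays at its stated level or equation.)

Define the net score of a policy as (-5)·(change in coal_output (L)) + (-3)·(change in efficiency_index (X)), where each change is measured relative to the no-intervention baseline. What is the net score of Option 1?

Baseline:
  Y = 61
  Z = 61
  X = 203 + 4·61 − 3·61 = 264
  L = 82 − 5·264 = -1238
Option 1 (Z − 19):
  Y = 61
  Z = 61 − 19 = 42
  X = 203 + 4·61 − 3·42 = 321
  L = 82 − 5·321 = -1523
ΔL = -1523 − (-1238) = -285; ΔX = 321 − 264 = 57
Score = (-5)·(-285) + (-3)·57 = 1254

1254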